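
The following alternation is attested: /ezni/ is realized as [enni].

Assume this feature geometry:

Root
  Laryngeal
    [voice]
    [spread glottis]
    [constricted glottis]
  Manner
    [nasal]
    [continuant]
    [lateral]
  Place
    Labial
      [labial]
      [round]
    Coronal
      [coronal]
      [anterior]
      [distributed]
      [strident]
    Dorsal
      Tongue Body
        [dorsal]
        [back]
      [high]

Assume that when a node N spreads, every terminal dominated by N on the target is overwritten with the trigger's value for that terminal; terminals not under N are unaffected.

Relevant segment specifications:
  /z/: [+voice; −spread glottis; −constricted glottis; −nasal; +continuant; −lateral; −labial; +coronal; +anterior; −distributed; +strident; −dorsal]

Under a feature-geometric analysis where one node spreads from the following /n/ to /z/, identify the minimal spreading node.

Root

The alternation /z/ → [n] changes [nasal], [continuant], [strident] and nothing else.
The smallest constituent containing every changed terminal is Root — each of its daughters lacks at least one of the affected features.
Spreading Root from /n/ overwrites each of those terminals with /n/'s values, yielding exactly [n].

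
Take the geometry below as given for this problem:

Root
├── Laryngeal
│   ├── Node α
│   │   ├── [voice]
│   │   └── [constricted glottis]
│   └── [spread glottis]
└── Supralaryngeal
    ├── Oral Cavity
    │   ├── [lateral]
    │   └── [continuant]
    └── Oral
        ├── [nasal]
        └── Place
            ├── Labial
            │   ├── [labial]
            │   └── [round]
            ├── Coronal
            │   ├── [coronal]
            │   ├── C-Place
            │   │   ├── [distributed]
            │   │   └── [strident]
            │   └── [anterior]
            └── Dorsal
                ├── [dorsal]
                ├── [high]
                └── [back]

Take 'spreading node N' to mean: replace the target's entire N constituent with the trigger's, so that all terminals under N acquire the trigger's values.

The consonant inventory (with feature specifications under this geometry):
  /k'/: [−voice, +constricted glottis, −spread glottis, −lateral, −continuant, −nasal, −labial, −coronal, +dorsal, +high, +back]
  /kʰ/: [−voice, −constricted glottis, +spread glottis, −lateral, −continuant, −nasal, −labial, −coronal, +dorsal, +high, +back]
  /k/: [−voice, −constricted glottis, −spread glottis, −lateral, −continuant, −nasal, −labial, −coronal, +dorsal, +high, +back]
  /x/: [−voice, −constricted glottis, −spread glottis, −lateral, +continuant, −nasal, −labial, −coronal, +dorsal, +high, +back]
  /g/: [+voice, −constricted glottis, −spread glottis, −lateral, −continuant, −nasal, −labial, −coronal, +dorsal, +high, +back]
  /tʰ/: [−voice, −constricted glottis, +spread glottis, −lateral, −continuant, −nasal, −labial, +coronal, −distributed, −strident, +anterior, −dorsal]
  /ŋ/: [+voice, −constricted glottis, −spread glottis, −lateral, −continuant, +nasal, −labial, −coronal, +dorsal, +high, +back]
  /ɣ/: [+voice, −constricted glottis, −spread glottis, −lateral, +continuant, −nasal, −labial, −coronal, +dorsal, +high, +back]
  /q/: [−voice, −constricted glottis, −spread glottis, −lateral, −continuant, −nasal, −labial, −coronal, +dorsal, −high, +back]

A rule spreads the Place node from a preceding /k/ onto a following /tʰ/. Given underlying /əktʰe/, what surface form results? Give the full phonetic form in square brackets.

Place immediately or transitively dominates [labial], [round], [coronal], [distributed], [strident], [anterior], [dorsal], [high], [back].
Spreading Place from /k/ onto /tʰ/ replaces those values with /k/'s: [−labial], [−coronal], [+dorsal], [+high], [+back]. Features outside Place ([voice], [constricted glottis], [spread glottis], …) stay as in /tʰ/.
This feature bundle is that of [kʰ], so /əktʰe/ surfaces as [əkkʰe].

[əkkʰe]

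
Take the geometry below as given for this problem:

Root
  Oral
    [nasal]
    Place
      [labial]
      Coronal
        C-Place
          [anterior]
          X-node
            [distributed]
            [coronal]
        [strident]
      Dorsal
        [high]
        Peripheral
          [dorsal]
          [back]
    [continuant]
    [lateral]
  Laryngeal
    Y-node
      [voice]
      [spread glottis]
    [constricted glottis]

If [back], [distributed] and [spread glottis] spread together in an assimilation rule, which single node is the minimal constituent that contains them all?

Root

[back] is immediately dominated by Peripheral.
[distributed] is immediately dominated by X-node.
[spread glottis] is immediately dominated by Y-node.
Root is the lowest common ancestor — every listed feature sits under it, and no single subconstituent of Root covers them all.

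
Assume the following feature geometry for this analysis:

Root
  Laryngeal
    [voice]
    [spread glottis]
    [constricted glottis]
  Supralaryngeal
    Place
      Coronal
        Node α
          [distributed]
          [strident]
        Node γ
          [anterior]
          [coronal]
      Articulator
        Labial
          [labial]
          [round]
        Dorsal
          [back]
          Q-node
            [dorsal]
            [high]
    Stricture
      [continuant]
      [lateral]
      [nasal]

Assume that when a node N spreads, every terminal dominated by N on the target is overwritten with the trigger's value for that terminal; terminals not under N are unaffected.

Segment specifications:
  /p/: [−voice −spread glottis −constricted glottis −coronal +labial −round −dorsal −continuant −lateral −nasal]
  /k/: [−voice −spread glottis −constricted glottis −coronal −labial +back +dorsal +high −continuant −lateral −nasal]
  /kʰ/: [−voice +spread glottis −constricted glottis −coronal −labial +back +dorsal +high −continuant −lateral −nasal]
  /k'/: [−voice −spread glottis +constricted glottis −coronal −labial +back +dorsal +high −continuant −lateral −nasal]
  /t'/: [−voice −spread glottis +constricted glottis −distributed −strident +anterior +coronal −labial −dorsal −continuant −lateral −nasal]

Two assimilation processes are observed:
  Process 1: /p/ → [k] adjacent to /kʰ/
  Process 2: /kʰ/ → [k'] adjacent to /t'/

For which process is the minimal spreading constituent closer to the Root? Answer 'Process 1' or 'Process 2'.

In Process 1, [labial], [round], [dorsal], [high], [back] change, so the minimal spreading node is Articulator at depth 3.
In Process 2, [spread glottis], [constricted glottis] change, so the minimal spreading node is Laryngeal at depth 1.
Depth 1 < depth 3; Process 2 involves the structurally higher constituent Laryngeal.

Process 2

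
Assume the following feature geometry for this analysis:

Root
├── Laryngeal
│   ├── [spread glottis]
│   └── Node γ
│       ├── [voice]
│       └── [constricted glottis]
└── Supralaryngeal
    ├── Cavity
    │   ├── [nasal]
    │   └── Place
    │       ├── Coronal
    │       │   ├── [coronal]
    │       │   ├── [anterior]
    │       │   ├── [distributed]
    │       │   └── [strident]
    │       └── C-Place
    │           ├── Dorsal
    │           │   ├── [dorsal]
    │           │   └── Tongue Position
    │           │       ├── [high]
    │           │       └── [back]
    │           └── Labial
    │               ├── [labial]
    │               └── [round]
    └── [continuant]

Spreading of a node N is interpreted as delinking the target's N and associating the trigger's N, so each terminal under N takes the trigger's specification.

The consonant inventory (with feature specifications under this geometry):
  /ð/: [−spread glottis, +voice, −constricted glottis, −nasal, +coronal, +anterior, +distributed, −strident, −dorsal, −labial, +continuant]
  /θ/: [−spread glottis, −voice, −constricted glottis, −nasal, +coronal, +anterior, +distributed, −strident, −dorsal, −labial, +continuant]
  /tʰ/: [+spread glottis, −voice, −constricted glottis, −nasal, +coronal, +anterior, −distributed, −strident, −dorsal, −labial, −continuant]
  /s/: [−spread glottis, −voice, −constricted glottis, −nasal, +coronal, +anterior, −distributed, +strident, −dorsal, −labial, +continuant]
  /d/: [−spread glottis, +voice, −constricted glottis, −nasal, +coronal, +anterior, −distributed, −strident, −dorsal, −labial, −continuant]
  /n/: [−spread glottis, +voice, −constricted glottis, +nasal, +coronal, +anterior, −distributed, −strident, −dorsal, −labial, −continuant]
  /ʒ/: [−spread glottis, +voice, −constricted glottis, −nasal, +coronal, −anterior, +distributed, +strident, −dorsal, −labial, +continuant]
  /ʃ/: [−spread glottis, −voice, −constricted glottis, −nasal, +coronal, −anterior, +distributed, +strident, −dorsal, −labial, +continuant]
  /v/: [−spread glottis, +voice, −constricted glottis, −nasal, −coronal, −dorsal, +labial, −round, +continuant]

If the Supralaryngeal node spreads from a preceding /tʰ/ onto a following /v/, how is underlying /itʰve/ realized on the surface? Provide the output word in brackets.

Supralaryngeal immediately or transitively dominates [nasal], [coronal], [anterior], [distributed], [strident], [dorsal], [high], [back], [labial], [round], [continuant].
The target acquires /tʰ/'s values for everything under Supralaryngeal — [−nasal], [+coronal], [+anterior], [−distributed], [−strident], [−dorsal], [−labial], [−continuant] — while keeping its own [spread glottis], [voice], [constricted glottis].
The resulting bundle matches /d/ in the inventory; substituting it for /v/ gives [itʰde].

[itʰde]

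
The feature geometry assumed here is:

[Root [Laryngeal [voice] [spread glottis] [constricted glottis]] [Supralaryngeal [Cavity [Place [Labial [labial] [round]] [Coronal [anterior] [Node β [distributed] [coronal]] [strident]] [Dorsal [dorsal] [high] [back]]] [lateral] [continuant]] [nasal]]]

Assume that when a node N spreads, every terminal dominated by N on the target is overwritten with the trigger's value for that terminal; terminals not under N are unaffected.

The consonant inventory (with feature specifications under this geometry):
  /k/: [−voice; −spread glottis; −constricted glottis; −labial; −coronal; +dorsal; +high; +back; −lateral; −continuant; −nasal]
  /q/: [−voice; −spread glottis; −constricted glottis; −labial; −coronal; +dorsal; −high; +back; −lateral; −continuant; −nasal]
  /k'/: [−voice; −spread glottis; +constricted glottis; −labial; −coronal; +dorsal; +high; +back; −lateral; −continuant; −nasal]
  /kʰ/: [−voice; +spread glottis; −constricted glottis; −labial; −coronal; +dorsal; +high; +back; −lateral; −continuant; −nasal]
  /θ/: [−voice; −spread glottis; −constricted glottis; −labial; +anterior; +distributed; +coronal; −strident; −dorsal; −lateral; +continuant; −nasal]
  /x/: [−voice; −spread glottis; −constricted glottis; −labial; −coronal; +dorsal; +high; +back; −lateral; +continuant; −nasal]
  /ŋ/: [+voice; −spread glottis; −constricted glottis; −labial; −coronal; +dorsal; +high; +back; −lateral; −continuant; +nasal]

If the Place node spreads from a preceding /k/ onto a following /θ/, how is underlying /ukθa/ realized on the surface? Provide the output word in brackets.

Terminals under Place in this geometry: [labial], [round], [anterior], [distributed], [coronal], [strident], [dorsal], [high], [back].
After delinking /θ/'s Place and linking /k/'s, the affected terminals become [−labial], [−coronal], [+dorsal], [+high], [+back]; [voice], [spread glottis], [constricted glottis], … (outside Place) are retained from /θ/.
The resulting bundle matches /x/ in the inventory; substituting it for /θ/ gives [ukxa].

[ukxa]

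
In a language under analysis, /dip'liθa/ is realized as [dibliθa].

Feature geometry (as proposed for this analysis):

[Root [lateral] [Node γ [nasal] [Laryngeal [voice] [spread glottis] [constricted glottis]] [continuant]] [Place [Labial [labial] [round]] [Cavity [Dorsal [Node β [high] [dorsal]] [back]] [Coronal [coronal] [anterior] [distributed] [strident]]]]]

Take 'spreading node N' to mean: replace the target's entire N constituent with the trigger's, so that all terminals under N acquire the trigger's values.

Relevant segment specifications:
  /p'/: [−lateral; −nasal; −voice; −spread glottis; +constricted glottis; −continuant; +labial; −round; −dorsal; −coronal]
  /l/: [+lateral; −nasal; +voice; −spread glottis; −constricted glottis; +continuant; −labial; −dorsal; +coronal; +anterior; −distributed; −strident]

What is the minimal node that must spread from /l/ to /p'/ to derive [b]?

Feature comparison: [voice], [constricted glottis] differ between /p'/ and [b]; the remaining terminals match.
These terminals are all dominated by Laryngeal, and no proper subconstituent of Laryngeal covers them all; Laryngeal is their lowest common ancestor.
Delinking /p'/'s Laryngeal and associating /l/'s Laryngeal gives precisely the feature bundle of [b].
Since [continuant] is preserved even though /l/ disagrees there, no node above Laryngeal spread.

Laryngeal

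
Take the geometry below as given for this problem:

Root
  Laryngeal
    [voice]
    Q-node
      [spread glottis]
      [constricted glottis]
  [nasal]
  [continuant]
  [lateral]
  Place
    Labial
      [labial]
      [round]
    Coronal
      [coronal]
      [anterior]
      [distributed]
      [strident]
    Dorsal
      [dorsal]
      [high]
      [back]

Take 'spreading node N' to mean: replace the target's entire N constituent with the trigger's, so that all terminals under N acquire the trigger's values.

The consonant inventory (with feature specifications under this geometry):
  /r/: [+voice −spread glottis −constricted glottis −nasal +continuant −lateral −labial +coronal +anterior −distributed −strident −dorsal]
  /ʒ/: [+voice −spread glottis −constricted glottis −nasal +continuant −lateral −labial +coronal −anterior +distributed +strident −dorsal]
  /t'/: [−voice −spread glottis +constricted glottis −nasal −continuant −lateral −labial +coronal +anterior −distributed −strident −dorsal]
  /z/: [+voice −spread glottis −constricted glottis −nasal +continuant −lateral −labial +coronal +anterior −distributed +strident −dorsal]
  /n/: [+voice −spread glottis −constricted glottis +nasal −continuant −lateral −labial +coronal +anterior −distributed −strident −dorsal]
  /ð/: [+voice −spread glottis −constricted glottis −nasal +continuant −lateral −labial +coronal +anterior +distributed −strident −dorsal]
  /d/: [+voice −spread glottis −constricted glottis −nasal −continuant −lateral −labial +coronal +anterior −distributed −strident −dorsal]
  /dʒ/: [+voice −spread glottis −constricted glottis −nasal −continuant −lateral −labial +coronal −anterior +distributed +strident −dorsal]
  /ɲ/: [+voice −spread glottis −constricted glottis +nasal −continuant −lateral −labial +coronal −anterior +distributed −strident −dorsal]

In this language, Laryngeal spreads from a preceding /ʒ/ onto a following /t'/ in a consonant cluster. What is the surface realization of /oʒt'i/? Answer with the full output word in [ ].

The Laryngeal node dominates the terminals [voice], [spread glottis], [constricted glottis].
The target acquires /ʒ/'s values for everything under Laryngeal — [+voice], [−spread glottis], [−constricted glottis] — while keeping its own [nasal], [continuant], [lateral], ….
Among the inventory, only /d/ has exactly this specification, giving the surface form [oʒdi].

[oʒdi]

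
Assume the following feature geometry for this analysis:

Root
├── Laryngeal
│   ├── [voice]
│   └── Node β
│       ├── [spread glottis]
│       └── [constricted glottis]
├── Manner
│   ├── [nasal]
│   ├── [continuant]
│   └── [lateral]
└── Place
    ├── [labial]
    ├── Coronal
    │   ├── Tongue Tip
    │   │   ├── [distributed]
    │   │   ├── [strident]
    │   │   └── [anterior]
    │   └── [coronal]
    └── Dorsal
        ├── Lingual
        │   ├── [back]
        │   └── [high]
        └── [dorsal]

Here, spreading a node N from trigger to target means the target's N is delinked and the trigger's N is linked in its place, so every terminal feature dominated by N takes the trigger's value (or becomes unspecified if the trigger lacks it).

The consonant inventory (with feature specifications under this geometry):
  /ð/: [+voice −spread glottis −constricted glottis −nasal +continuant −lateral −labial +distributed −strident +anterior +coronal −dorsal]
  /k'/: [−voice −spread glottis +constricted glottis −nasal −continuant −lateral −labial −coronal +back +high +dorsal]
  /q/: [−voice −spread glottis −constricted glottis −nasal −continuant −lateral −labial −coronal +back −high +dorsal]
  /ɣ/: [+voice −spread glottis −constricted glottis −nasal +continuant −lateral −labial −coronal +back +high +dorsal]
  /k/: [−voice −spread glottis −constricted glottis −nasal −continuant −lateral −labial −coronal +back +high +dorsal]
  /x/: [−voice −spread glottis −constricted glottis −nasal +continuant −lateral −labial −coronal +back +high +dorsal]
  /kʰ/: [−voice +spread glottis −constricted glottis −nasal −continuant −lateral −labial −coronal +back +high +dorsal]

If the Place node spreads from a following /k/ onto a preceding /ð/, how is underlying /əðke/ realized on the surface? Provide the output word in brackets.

[əɣke]

Terminals under Place in this geometry: [labial], [distributed], [strident], [anterior], [coronal], [back], [high], [dorsal].
Spreading Place from /k/ onto /ð/ replaces those values with /k/'s: [−labial], [−coronal], [+back], [+high], [+dorsal]. Features outside Place ([voice], [spread glottis], [constricted glottis], …) stay as in /ð/.
Among the inventory, only /ɣ/ has exactly this specification, giving the surface form [əɣke].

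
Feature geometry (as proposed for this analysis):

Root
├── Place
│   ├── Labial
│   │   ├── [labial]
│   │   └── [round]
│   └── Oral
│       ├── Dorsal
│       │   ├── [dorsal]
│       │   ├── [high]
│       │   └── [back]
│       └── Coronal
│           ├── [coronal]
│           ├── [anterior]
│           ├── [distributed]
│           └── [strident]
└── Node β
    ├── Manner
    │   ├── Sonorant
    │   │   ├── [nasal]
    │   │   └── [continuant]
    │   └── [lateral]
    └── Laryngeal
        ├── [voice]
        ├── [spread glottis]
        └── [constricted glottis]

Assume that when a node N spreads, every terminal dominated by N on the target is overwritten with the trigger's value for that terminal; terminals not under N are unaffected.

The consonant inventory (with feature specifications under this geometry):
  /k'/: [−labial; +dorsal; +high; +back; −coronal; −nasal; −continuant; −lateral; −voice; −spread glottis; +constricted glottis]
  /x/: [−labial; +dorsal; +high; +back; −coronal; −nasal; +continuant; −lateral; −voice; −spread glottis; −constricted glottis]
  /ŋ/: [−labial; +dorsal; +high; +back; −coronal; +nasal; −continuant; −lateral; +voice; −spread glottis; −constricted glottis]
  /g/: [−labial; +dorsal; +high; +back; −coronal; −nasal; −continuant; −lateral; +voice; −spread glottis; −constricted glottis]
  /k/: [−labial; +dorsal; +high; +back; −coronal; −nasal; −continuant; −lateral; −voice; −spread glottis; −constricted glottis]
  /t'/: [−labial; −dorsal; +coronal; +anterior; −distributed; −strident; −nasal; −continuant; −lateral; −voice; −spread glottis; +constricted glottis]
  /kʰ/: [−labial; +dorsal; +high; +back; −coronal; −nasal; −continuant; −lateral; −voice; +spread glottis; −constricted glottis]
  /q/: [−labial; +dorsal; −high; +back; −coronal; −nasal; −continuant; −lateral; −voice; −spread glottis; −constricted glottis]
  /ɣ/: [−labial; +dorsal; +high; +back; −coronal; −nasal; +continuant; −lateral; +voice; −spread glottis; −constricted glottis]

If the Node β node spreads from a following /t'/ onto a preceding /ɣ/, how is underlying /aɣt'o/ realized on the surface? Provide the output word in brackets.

Node β immediately or transitively dominates [nasal], [continuant], [lateral], [voice], [spread glottis], [constricted glottis].
After delinking /ɣ/'s Node β and linking /t'/'s, the affected terminals become [−nasal], [−continuant], [−lateral], [−voice], [−spread glottis], [+constricted glottis]; [labial], [dorsal], [high], … (outside Node β) are retained from /ɣ/.
Among the inventory, only /k'/ has exactly this specification, giving the surface form [ak't'o].

[ak't'o]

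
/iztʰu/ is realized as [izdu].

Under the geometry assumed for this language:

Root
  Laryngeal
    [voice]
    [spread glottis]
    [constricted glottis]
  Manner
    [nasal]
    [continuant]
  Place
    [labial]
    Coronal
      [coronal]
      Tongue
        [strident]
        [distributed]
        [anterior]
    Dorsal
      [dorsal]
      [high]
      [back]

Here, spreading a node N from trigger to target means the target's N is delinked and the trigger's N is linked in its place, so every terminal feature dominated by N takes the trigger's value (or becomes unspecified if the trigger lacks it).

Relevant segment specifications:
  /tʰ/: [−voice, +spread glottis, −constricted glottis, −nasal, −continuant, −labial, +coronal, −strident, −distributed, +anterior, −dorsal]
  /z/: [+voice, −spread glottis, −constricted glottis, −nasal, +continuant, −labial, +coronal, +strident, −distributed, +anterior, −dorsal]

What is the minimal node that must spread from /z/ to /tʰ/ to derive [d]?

Comparing /tʰ/ with its surface form [d], the features that change are [voice], [spread glottis].
Tracing each changed feature up the tree, the paths first meet at Laryngeal; any lower node misses at least one of them.
If Laryngeal spreads, every terminal under it takes /z/'s value, producing [d] as observed.
Had Root spread, [strident], [continuant] would have taken /z/'s values; they stay as in /tʰ/, confirming the spreading constituent is exactly Laryngeal.

Laryngeal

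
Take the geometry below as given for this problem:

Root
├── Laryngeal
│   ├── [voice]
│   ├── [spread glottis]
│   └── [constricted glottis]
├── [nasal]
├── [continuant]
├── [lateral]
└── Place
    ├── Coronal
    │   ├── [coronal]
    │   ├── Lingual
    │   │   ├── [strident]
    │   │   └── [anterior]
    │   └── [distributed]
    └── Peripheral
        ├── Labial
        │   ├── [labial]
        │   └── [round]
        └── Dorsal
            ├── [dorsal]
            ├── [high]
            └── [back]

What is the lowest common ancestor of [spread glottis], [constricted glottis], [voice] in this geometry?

[spread glottis] is immediately dominated by Laryngeal.
[constricted glottis] is immediately dominated by Laryngeal.
[voice] is immediately dominated by Laryngeal.
These paths first converge at Laryngeal; no daughter of Laryngeal dominates all 3 features, so Laryngeal is the minimal constituent.

Laryngeal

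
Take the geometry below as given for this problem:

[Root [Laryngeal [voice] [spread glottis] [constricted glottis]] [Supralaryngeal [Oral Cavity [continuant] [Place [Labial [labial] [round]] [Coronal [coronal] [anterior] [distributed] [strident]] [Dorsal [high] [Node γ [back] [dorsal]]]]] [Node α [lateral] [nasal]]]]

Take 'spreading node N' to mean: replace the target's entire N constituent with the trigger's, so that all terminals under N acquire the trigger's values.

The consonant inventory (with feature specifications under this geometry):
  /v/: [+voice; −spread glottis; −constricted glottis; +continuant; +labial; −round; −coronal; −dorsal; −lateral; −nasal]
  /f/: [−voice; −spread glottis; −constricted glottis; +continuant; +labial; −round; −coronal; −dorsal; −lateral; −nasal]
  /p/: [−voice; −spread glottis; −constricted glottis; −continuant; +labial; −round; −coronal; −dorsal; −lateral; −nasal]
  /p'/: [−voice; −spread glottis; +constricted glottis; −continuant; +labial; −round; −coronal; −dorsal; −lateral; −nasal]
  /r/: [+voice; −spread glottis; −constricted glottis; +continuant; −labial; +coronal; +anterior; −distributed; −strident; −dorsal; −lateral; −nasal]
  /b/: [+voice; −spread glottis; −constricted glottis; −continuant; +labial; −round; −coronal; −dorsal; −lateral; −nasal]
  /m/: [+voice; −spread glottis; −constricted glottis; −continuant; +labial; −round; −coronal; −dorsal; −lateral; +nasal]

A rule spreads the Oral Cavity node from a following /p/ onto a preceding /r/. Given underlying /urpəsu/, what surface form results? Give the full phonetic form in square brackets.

[ubpəsu]

Terminals under Oral Cavity in this geometry: [continuant], [labial], [round], [coronal], [anterior], [distributed], [strident], [high], [back], [dorsal].
Spreading Oral Cavity from /p/ onto /r/ replaces those values with /p/'s: [−continuant], [+labial], [−round], [−coronal], [−dorsal]. Features outside Oral Cavity ([voice], [spread glottis], [constricted glottis], …) stay as in /r/.
Among the inventory, only /b/ has exactly this specification, giving the surface form [ubpəsu].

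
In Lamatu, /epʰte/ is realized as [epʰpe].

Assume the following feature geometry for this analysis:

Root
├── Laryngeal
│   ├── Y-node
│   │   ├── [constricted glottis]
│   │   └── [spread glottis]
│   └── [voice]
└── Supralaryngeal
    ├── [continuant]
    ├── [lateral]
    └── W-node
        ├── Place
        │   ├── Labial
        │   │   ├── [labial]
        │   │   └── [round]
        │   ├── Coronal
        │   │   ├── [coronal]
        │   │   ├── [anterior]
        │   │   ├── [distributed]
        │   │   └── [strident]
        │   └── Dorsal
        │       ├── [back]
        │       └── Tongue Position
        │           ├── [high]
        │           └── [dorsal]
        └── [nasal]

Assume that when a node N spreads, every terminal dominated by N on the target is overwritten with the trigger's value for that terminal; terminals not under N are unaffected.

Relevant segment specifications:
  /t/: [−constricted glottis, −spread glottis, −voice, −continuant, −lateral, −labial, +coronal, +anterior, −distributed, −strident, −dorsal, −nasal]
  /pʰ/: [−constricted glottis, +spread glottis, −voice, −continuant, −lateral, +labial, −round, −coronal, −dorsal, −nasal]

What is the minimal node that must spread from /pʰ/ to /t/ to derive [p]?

Place

The alternation /t/ → [p] changes [labial], [round], [coronal], [anterior], [distributed], [strident] and nothing else.
Tracing each changed feature up the tree, the paths first meet at Place; any lower node misses at least one of them.
Spreading Place from /pʰ/ overwrites each of those terminals with /pʰ/'s values, yielding exactly [p].
[spread glottis], a feature on which the two segments disagree outside Place, is unchanged — nothing dominating it spread, and Place is the minimal sufficient constituent.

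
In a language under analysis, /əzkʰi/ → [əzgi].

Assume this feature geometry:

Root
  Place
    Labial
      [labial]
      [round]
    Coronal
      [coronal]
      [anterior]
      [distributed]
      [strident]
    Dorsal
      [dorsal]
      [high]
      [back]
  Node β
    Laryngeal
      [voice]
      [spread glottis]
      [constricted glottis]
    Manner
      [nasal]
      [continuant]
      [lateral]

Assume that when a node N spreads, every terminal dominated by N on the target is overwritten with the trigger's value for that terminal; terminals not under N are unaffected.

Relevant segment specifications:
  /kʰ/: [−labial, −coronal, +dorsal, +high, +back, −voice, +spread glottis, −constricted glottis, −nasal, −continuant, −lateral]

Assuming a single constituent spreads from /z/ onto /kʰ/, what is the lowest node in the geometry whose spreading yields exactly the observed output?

Laryngeal

/kʰ/ and [g] differ in [voice], [spread glottis]; every other specified feature is identical.
Tracing each changed feature up the tree, the paths first meet at Laryngeal; any lower node misses at least one of them.
Delinking /kʰ/'s Laryngeal and associating /z/'s Laryngeal gives precisely the feature bundle of [g].
Had Node β or a higher node spread, [continuant] would have taken /z/'s value; it stays as in /kʰ/, confirming the spreading constituent is exactly Laryngeal.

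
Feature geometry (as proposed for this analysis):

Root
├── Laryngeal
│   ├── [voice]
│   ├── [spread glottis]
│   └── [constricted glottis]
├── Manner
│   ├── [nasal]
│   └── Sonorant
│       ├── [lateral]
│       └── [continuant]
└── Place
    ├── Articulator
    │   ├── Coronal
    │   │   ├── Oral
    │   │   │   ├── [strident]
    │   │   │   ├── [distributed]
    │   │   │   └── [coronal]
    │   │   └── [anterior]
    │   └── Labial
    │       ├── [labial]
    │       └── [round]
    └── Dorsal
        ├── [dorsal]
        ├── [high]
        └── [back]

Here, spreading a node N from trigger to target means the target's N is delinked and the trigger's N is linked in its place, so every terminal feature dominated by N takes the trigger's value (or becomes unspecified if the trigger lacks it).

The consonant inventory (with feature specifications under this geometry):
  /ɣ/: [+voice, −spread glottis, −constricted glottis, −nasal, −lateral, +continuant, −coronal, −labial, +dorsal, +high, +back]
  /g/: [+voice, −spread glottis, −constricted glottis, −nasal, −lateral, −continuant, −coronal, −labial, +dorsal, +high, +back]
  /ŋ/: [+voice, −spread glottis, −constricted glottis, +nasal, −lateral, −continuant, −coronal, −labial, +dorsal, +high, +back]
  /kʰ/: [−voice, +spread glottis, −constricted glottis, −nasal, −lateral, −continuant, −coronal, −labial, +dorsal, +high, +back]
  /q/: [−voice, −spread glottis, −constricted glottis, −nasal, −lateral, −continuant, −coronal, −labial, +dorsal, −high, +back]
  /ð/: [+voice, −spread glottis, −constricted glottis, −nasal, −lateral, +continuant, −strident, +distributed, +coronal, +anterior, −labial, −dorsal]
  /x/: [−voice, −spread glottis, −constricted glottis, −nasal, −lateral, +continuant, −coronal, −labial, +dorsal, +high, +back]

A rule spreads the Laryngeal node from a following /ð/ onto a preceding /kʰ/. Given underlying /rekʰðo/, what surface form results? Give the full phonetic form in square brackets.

[regðo]

Laryngeal immediately or transitively dominates [voice], [spread glottis], [constricted glottis].
After delinking /kʰ/'s Laryngeal and linking /ð/'s, the affected terminals become [+voice], [−spread glottis], [−constricted glottis]; [nasal], [lateral], [continuant], … (outside Laryngeal) are retained from /kʰ/.
This feature bundle is that of [g], so /rekʰðo/ surfaces as [regðo].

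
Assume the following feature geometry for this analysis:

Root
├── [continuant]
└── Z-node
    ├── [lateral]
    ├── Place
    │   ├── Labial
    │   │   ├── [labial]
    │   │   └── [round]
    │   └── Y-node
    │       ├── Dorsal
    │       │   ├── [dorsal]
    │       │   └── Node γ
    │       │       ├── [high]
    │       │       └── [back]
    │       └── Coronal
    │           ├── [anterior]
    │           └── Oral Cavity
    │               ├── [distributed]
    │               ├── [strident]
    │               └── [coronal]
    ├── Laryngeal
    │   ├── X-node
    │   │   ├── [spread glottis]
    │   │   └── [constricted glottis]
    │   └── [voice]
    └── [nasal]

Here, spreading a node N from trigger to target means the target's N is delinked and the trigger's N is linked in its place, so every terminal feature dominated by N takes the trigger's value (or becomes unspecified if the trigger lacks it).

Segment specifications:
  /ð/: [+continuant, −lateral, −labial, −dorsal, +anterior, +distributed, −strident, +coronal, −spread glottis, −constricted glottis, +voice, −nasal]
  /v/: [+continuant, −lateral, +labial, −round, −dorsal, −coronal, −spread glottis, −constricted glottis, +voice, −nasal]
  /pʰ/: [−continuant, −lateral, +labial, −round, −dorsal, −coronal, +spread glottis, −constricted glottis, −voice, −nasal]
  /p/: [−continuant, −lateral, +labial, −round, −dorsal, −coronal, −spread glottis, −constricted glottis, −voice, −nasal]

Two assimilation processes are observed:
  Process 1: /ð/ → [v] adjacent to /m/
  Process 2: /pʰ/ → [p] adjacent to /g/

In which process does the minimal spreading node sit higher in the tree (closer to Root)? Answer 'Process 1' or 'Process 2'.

Process 1

Process 1 alters [labial], [round], [coronal], [anterior], [distributed], [strident]; the lowest common ancestor is Place (depth 2 from Root).
In Process 2, [spread glottis] changes, so the minimal spreading node is [spread glottis] at depth 4.
Depth 2 < depth 4; Process 1 involves the structurally higher constituent Place.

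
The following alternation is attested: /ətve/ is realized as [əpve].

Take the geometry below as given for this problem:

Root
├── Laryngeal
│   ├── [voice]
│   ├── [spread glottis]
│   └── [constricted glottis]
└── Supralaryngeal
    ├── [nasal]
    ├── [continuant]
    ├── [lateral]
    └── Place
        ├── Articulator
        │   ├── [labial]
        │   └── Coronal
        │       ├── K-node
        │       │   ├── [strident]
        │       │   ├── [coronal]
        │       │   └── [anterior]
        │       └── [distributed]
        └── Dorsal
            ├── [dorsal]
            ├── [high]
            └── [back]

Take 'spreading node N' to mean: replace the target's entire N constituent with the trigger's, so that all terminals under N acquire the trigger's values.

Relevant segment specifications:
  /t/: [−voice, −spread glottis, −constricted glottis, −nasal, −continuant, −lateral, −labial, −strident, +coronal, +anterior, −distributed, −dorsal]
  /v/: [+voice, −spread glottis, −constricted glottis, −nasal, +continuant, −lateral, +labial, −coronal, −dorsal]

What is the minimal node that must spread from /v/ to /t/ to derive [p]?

Comparing /t/ with its surface form [p], the features that change are [labial], [coronal], [anterior], [distributed], [strident].
These terminals are all dominated by Articulator, and no proper subconstituent of Articulator covers them all; Articulator is their lowest common ancestor.
Delinking /t/'s Articulator and associating /v/'s Articulator gives precisely the feature bundle of [p].
Features on which the two segments disagree outside Articulator, such as [continuant], [voice], are unchanged — nothing dominating them spread, and Articulator is the minimal sufficient constituent.

Articulator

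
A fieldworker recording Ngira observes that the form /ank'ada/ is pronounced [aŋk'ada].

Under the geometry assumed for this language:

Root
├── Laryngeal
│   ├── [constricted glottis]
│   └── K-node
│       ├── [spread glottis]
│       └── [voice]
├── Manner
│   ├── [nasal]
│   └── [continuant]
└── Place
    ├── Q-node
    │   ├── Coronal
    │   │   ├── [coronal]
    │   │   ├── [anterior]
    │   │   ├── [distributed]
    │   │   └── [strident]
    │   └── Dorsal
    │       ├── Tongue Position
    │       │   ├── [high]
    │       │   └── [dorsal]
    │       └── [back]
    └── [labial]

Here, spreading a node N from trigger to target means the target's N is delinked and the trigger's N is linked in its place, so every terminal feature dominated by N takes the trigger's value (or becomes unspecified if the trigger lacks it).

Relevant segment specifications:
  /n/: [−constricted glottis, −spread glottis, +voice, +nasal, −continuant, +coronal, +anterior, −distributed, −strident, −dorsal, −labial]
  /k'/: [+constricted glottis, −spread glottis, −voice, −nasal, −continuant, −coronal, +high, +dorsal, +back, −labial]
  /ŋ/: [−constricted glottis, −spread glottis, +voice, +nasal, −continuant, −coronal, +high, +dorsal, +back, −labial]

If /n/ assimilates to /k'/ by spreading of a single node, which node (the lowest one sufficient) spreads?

Q-node

Comparing /n/ with its surface form [ŋ], the features that change are [coronal], [anterior], [distributed], [strident], [dorsal], [high], [back].
These terminals are all dominated by Q-node, and no proper subconstituent of Q-node covers them all; Q-node is their lowest common ancestor.
Delinking /n/'s Q-node and associating /k'/'s Q-node gives precisely the feature bundle of [ŋ].
[constricted glottis], [voice] stay as in /n/ although /k'/ differs there, so no node dominating them spread; among the remaining candidates Q-node is the lowest that derives the output.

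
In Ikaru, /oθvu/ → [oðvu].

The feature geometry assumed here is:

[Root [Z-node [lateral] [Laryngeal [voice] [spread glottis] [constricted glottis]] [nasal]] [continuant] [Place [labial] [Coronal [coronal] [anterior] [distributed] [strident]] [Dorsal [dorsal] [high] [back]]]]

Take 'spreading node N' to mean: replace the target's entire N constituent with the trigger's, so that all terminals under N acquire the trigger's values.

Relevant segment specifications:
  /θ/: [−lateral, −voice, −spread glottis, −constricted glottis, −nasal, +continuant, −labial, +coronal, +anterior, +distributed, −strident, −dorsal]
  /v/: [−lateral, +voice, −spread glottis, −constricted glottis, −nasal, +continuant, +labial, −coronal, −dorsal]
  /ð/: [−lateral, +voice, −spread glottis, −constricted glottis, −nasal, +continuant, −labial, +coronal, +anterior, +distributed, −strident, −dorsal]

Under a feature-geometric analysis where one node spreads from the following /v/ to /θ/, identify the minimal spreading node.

[voice]

Comparing /θ/ with its surface form [ð], the only feature that changes is [voice].
With a single altered terminal, the smallest constituent that could spread is that terminal — [voice].
[labial], [coronal] stay as in /θ/ although /v/ differs there, so no node dominating them spread; among the remaining candidates [voice] is the lowest that derives the output.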